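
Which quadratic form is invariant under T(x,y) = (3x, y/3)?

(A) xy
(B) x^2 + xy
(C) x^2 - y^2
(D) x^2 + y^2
A

T multiplies x by 3 and divides y by 3.
Substitute the transformed coordinates into each option and compare with the original:
(A) xy  ->  (3x)(y/3) = xy   [equals xy: invariant]
(B) x^2 + xy  ->  (3x)^2 + (3x)(y/3) = 9x^2 + xy   [differs from x^2 + xy: not invariant]
(C) x^2 - y^2  ->  (3x)^2 - (y/3)^2 = 9x^2 - y^2/9   [differs from x^2 - y^2: not invariant]
(D) x^2 + y^2  ->  (3x)^2 + (y/3)^2 = 9x^2 + y^2/9   [differs from x^2 + y^2: not invariant]

Only option (A), xy, is unchanged by the transformation.
The factors 3 and 1/3 cancel only in the pure product xy.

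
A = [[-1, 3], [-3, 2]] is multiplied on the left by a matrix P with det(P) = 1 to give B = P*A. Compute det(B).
7

By the multiplicative property of determinants, det(B) = det(P*A) = det(P) * det(A) = det(A),
so the determinant is invariant under multiplication by any determinant-1 matrix; we just need det(A).

det(A) = (-1)(2) - (3)(-3) = -2 - (-9) = 7

Therefore det(B) = 1 * 7 = 7.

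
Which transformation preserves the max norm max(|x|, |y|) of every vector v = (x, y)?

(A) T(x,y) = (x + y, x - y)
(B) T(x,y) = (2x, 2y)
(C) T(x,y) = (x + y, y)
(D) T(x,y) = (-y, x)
D

A transformation preserves a norm if ||T(v)|| = ||v|| for every v; a single vector where the norm changes rules an option out.

(A) T(x,y) = (x + y, x - y): v = (1, 1) has norm max(|1|, |1|) = 1, but T(v) = (2, 0) has norm 2 -- not preserved.
(B) T(x,y) = (2x, 2y): v = (1, 0) has norm max(|1|, |0|) = 1, but T(v) = (2, 0) has norm 2 -- not preserved.
(C) T(x,y) = (x + y, y): v = (1, 1) has norm max(|1|, |1|) = 1, but T(v) = (2, 1) has norm 2 -- not preserved.
(D) T(x,y) = (-y, x): preserves the norm -- it only permutes the coordinates and/or flips signs, which leaves max(|x|, |y|) unchanged.

Therefore the answer is (D).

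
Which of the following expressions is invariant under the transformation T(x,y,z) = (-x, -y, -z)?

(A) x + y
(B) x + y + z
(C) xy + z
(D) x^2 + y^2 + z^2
D

Apply T(x,y,z) = (-x, -y, -z) to each option, i.e. replace (x, y, z) by the transformed coordinates.
Substitute the transformed coordinates into each option and compare with the original:
(A) x + y  ->  (-x) + (-y) = -x - y   [differs from x + y: not invariant]
(B) x + y + z  ->  (-x) + (-y) + (-z) = -x - y - z   [differs from x + y + z: not invariant]
(C) xy + z  ->  (-x)(-y) + (-z) = xy - z   [differs from xy + z: not invariant]
(D) x^2 + y^2 + z^2  ->  (-x)^2 + (-y)^2 + (-z)^2 = x^2 + y^2 + z^2   [equals x^2 + y^2 + z^2: invariant]

Only option (D), x^2 + y^2 + z^2, is unchanged by the transformation.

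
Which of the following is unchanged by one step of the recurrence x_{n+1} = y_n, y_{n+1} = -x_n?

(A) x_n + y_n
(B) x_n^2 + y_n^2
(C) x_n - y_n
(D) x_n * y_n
B

For the recurrence x_{n+1} = y_n, y_{n+1} = -x_n:

x_{n+1}^2 + y_{n+1}^2 = y_n^2 + (-x_n)^2 = x_n^2 + y_n^2
The sum of squares is conserved (like energy in a harmonic oscillator).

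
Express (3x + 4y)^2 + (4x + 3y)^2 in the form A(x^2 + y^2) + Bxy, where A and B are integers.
25(x^2 + y^2) + 48xy

Expanding: (3x + 4y)^2 = 9x^2 + 24xy + 16y^2
(4x + 3y)^2 = 16x^2 + 24xy + 9y^2
Sum = (9+16)(x^2+y^2) + 48xy = 25(x^2 + y^2) + 48xy
This is symmetric in x and y.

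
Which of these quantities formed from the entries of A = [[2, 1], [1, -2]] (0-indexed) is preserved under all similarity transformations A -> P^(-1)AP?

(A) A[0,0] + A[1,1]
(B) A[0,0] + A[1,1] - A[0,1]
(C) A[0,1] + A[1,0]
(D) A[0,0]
A

A[0,0] + A[1,1] is the trace of A. By the cyclic property of the trace, tr(P^(-1)AP) = tr(APP^(-1)) = tr(A), so it is the same for every matrix similar to A.

The other combinations are not similarity invariants. For example, take P = [[1, 1], [1, 2]] (det P = 1), so P^(-1) = [[2, -1], [-1, 1]] and
B = P^(-1)AP = [[7, 11], [-4, -7]].
Evaluating each option on A and on B:
(A) A[0,0] + A[1,1]: 0 for A, 0 for B -> unchanged
(B) A[0,0] + A[1,1] - A[0,1]: -1 for A, -11 for B -> changes
(C) A[0,1] + A[1,0]: 2 for A, 7 for B -> changes
(D) A[0,0]: 2 for A, 7 for B -> changes

Only (A) A[0,0] + A[1,1] = 0 survives (and it does so for every P, not just this one), so it is the invariant.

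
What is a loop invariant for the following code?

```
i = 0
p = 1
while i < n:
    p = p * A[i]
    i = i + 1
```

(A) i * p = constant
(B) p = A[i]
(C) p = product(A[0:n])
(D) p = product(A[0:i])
D

A loop invariant must hold before the first iteration and be re-established by every execution of the body.

(D) p = product(A[0:i]): Initially i = 0 and p = 1 = product of the empty slice A[0:0]. If p = product(A[0:i]) holds at the top of an iteration, the body sets p to product(A[0:i]) * A[i] = product(A[0:i+1]) and then i to i+1, so the property is restored. At exit i = n, giving p = product(A[0:n]).

The other options fail:
(A) i * p = constant: initially i * p = 0, but after one iteration it is 1 * A[0], which is nonzero in general.
(B) p = A[i]: after the first iteration p = A[0] but i = 1; in general p is a product of several elements, not a single one.
(C) p = product(A[0:n]): false before the loop (p = 1, not the full product) -- it only becomes true at exit.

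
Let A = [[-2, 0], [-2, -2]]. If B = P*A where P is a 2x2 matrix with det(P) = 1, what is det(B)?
4

By the multiplicative property of determinants, det(B) = det(P*A) = det(P) * det(A) = det(A),
so the determinant is invariant under multiplication by any determinant-1 matrix; we just need det(A).

det(A) = (-2)(-2) - (0)(-2) = 4 - 0 = 4

Therefore det(B) = 1 * 4 = 4.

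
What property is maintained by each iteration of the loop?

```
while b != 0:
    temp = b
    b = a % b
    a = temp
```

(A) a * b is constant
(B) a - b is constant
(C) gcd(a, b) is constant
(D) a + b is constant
C

A loop invariant must hold before the first iteration and be re-established by every execution of the body.

(C) gcd(a, b) is constant: One iteration replaces (a, b) by (b, a mod b). Since a mod b = a - q*b for an integer q, any common divisor of a and b divides b and a mod b, and conversely; hence gcd(b, a mod b) = gcd(a, b). For instance (17, 12) -> (12, 5) keeps gcd = 1. At exit b = 0 and a = gcd of the original inputs.

The other options fail:
(A) a * b is constant: e.g. (a, b) = (17, 12) -> (12, 5): the product goes from 204 to 60.
(B) a - b is constant: e.g. (a, b) = (17, 12) -> (12, 5): the difference goes from 5 to 7.
(D) a + b is constant: e.g. (a, b) = (17, 12) -> (12, 5): the sum goes from 29 to 17.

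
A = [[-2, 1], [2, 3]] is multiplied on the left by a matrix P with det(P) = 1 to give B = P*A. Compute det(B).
-8

By the multiplicative property of determinants, det(B) = det(P*A) = det(P) * det(A) = det(A),
so the determinant is invariant under multiplication by any determinant-1 matrix; we just need det(A).

det(A) = (-2)(3) - (1)(2) = -6 - 2 = -8

Therefore det(B) = 1 * (-8) = -8.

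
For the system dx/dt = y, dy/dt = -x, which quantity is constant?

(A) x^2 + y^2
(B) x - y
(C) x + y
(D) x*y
A

A first integral I satisfies dI/dt = 0 along every solution. Differentiate each option and use the equation of motion:
(A) d/dt[x^2 + y^2] = 2x*dx/dt + 2y*dy/dt = 2x*y + 2y*(-x) = 0
(B) d/dt[x - y] = y - (-x) = x + y, not identically 0
(C) d/dt[x + y] = y + (-x) = y - x, not identically 0
(D) d/dt[x*y] = (dx/dt)y + x(dy/dt) = y^2 - x^2, not identically 0

Only (A) has zero time-derivative. So x^2 + y^2 (the squared radius; trajectories are circles) is the conserved quantity.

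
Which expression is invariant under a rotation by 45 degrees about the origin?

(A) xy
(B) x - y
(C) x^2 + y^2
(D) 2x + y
C

A rotation by 45 degrees sends (x, y) to (sqrt(2)x/2 - sqrt(2)y/2, sqrt(2)x/2 + sqrt(2)y/2).
Substitute the transformed coordinates into each option and compare with the original:
(A) xy  ->  (sqrt(2)x/2 - sqrt(2)y/2)(sqrt(2)x/2 + sqrt(2)y/2) = x^2/2 - y^2/2   [differs from xy: not invariant]
(B) x - y  ->  (sqrt(2)x/2 - sqrt(2)y/2) - (sqrt(2)x/2 + sqrt(2)y/2) = -sqrt(2)y   [differs from x - y: not invariant]
(C) x^2 + y^2  ->  (sqrt(2)x/2 - sqrt(2)y/2)^2 + (sqrt(2)x/2 + sqrt(2)y/2)^2 = x^2 + y^2   [equals x^2 + y^2: invariant]
(D) 2x + y  ->  2(sqrt(2)x/2 - sqrt(2)y/2) + (sqrt(2)x/2 + sqrt(2)y/2) = 3sqrt(2)x/2 - sqrt(2)y/2   [differs from 2x + y: not invariant]

Only option (C), x^2 + y^2, is unchanged by the transformation.
Geometrically, x^2 + y^2 is the squared distance from the origin, which every rotation about the origin preserves.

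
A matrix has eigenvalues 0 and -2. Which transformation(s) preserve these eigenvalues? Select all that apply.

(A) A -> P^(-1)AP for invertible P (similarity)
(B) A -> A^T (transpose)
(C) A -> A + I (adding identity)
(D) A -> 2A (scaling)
A and B

Eigenvalues are preserved by:
1. Similarity transformations: A -> P^(-1)AP (same characteristic polynomial)
2. Transpose: A^T has the same eigenvalues as A

Eigenvalues are NOT preserved by:
- Adding identity: eigenvalues become 0+1, -2+1
- Scaling: eigenvalues become 0, -4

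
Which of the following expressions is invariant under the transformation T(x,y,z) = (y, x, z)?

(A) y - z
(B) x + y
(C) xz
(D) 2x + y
B

Apply T(x,y,z) = (y, x, z) to each option, i.e. replace (x, y, z) by the transformed coordinates.
Substitute the transformed coordinates into each option and compare with the original:
(A) y - z  ->  (x) - (z) = x - z   [differs from y - z: not invariant]
(B) x + y  ->  (y) + (x) = x + y   [equals x + y: invariant]
(C) xz  ->  (y)(z) = yz   [differs from xz: not invariant]
(D) 2x + y  ->  2(y) + (x) = x + 2y   [differs from 2x + y: not invariant]

Only option (B), x + y, is unchanged by the transformation.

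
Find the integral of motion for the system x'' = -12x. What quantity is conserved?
E = (x')^2 + 12x^2

Multiply the equation by x':
x' * x'' = -12x * x'
The left side is d/dt[(x')^2/2] and the right side is d/dt[-12x^2/2], so
d/dt[(x')^2/2 + 12x^2/2] = 0, i.e. (x')^2/2 + 12x^2/2 = constant.
Multiplying by 2, the integral of motion is E = (x')^2 + 12x^2.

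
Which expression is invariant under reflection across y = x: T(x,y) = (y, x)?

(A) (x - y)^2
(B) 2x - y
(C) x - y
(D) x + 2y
A

The map is reflection across y = x: T(x,y) = (y, x).
Substitute the transformed coordinates into each option and compare with the original:
(A) (x - y)^2  ->  ((y) - (x))^2 = x^2 - 2xy + y^2   [equals (x - y)^2: invariant]
(B) 2x - y  ->  2(y) - (x) = -x + 2y   [differs from 2x - y: not invariant]
(C) x - y  ->  (y) - (x) = -x + y   [differs from x - y: not invariant]
(D) x + 2y  ->  (y) + 2(x) = 2x + y   [differs from x + 2y: not invariant]

Only option (A), (x - y)^2, is unchanged by the transformation.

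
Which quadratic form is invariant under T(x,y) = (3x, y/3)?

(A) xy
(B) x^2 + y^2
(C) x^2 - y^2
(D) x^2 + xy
A

T multiplies x by 3 and divides y by 3.
Substitute the transformed coordinates into each option and compare with the original:
(A) xy  ->  (3x)(y/3) = xy   [equals xy: invariant]
(B) x^2 + y^2  ->  (3x)^2 + (y/3)^2 = 9x^2 + y^2/9   [differs from x^2 + y^2: not invariant]
(C) x^2 - y^2  ->  (3x)^2 - (y/3)^2 = 9x^2 - y^2/9   [differs from x^2 - y^2: not invariant]
(D) x^2 + xy  ->  (3x)^2 + (3x)(y/3) = 9x^2 + xy   [differs from x^2 + xy: not invariant]

Only option (A), xy, is unchanged by the transformation.
The factors 3 and 1/3 cancel only in the pure product xy.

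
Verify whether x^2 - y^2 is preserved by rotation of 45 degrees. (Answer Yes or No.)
No

Applying rotation by 45 degrees: x' = x*cos(45 degrees) - y*sin(45 degrees) = sqrt(2)x/2 - sqrt(2)y/2, y' = x*sin(45 degrees) + y*cos(45 degrees) = sqrt(2)x/2 + sqrt(2)y/2

Substituting into x^2 - y^2:
(sqrt(2)x/2 - sqrt(2)y/2)^2 - (sqrt(2)x/2 + sqrt(2)y/2)^2
= -2xy

This differs from the original expression x^2 - y^2, so it is NOT invariant.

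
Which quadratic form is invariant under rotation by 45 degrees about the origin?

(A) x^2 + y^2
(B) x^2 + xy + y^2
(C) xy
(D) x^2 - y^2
A

Rotation by 45 degrees sends (x, y) to (sqrt(2)x/2 - sqrt(2)y/2, sqrt(2)x/2 + sqrt(2)y/2).
Substitute the transformed coordinates into each option and compare with the original:
(A) x^2 + y^2  ->  (sqrt(2)x/2 - sqrt(2)y/2)^2 + (sqrt(2)x/2 + sqrt(2)y/2)^2 = x^2 + y^2   [equals x^2 + y^2: invariant]
(B) x^2 + xy + y^2  ->  (sqrt(2)x/2 - sqrt(2)y/2)^2 + (sqrt(2)x/2 - sqrt(2)y/2)(sqrt(2)x/2 + sqrt(2)y/2) + (sqrt(2)x/2 + sqrt(2)y/2)^2 = 3x^2/2 + y^2/2   [differs from x^2 + xy + y^2: not invariant]
(C) xy  ->  (sqrt(2)x/2 - sqrt(2)y/2)(sqrt(2)x/2 + sqrt(2)y/2) = x^2/2 - y^2/2   [differs from xy: not invariant]
(D) x^2 - y^2  ->  (sqrt(2)x/2 - sqrt(2)y/2)^2 - (sqrt(2)x/2 + sqrt(2)y/2)^2 = -2xy   [differs from x^2 - y^2: not invariant]

Only option (A), x^2 + y^2, is unchanged by the transformation.
x^2 + y^2 is the squared distance from the origin, which rotations preserve.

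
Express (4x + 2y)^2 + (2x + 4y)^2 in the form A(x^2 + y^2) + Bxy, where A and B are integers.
20(x^2 + y^2) + 32xy

Expanding: (4x + 2y)^2 = 16x^2 + 16xy + 4y^2
(2x + 4y)^2 = 4x^2 + 16xy + 16y^2
Sum = (16+4)(x^2+y^2) + 32xy = 20(x^2 + y^2) + 32xy
This is symmetric in x and y.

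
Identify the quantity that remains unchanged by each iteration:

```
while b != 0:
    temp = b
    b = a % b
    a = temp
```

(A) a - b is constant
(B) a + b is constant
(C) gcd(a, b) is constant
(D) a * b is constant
C

A loop invariant must hold before the first iteration and be re-established by every execution of the body.

(C) gcd(a, b) is constant: One iteration replaces (a, b) by (b, a mod b). Since a mod b = a - q*b for an integer q, any common divisor of a and b divides b and a mod b, and conversely; hence gcd(b, a mod b) = gcd(a, b). For instance (17, 9) -> (9, 8) keeps gcd = 1. At exit b = 0 and a = gcd of the original inputs.

The other options fail:
(A) a - b is constant: e.g. (a, b) = (17, 9) -> (9, 8): the difference goes from 8 to 1.
(B) a + b is constant: e.g. (a, b) = (17, 9) -> (9, 8): the sum goes from 26 to 17.
(D) a * b is constant: e.g. (a, b) = (17, 9) -> (9, 8): the product goes from 153 to 72.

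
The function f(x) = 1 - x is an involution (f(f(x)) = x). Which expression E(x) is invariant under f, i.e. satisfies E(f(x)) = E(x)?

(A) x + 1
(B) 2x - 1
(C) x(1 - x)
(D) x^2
C

Replace x by f(x) = 1 - x in each option and simplify. As a quick numerical cross-check, also compare E(5) with E(f(5)) = E(-4).

(A) x + 1  ->  (1 - x) + 1 = 2 - x; check: E(5) = 6 but E(-4) = -3.   [not invariant]
(B) 2x - 1  ->  2(1 - x) - 1 = 1 - 2x; check: E(5) = 9 but E(-4) = -9.   [not invariant]
(C) x(1 - x)  ->  (1 - x)(1 - (1 - x)), which simplifies back to x(1 - x); check: E(5) = -20, E(-4) = -20.   [invariant]
(D) x^2  ->  (1 - x)^2 = (x - 1)^2; check: E(5) = 25 but E(-4) = 16.   [not invariant]

Only (C) is unchanged. E is symmetric under swapping x with f(x) = 1 - x, which is exactly what an involution does.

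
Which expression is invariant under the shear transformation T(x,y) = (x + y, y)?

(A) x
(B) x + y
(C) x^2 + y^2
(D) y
D

Under the shear T(x,y) = (x + y, y):
Substitute the transformed coordinates into each option and compare with the original:
(A) x  ->  (x + y) = x + y   [differs from x: not invariant]
(B) x + y  ->  (x + y) + (y) = x + 2y   [differs from x + y: not invariant]
(C) x^2 + y^2  ->  (x + y)^2 + (y)^2 = x^2 + 2xy + 2y^2   [differs from x^2 + y^2: not invariant]
(D) y  ->  (y) = y   [equals y: invariant]

Only option (D), y, is unchanged by the transformation.
A horizontal shear moves points parallel to the x-axis, so the y-coordinate (and any function of y alone) is unchanged.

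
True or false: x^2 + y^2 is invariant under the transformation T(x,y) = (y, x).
True

Substitute T(x,y) = (y, x) into the expression and compare with the original.

Original: x^2 + y^2
After applying T: (y)^2 + (x)^2 = x^2 + y^2

This is identical to the original x^2 + y^2, so the expression is invariant.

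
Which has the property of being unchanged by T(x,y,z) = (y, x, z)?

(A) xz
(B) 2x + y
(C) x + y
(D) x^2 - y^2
C

Apply T(x,y,z) = (y, x, z) to each option, i.e. replace (x, y, z) by the transformed coordinates.
Substitute the transformed coordinates into each option and compare with the original:
(A) xz  ->  (y)(z) = yz   [differs from xz: not invariant]
(B) 2x + y  ->  2(y) + (x) = x + 2y   [differs from 2x + y: not invariant]
(C) x + y  ->  (y) + (x) = x + y   [equals x + y: invariant]
(D) x^2 - y^2  ->  (y)^2 - (x)^2 = -x^2 + y^2   [differs from x^2 - y^2: not invariant]

Only option (C), x + y, is unchanged by the transformation.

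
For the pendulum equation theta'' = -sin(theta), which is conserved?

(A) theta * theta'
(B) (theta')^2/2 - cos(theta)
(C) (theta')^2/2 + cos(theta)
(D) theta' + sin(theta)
B

A first integral I satisfies dI/dt = 0 along every solution. Differentiate each option and use the equation of motion:
(A) d/dt[theta * theta'] = (theta')^2 + theta theta'' = (theta')^2 - theta sin(theta), not identically 0
(B) d/dt[(theta')^2/2 - cos(theta)] = theta' theta'' + sin(theta) theta' = theta'(-sin(theta)) + theta' sin(theta) = 0
(C) d/dt[(theta')^2/2 + cos(theta)] = theta' theta'' - sin(theta) theta' = -2 theta' sin(theta), not identically 0
(D) d/dt[theta' + sin(theta)] = theta'' + cos(theta) theta' = -sin(theta) + theta' cos(theta), not identically 0

Only (B) has zero time-derivative. This is the total energy: kinetic (theta')^2/2 plus potential -cos(theta).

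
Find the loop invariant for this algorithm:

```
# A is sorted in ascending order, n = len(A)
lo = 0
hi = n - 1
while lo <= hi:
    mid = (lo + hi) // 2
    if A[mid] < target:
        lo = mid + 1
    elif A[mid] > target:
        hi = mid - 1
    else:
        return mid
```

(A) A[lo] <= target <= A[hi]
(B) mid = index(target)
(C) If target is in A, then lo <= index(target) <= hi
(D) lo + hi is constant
C

A loop invariant must hold before the first iteration and be re-established by every execution of the body.

(C) If target is in A, then lo <= index(target) <= hi: Before the loop [lo, hi] = [0, n-1] covers every index. When A[mid] < target, sortedness puts target strictly to the right of mid, so setting lo = mid + 1 keeps index(target) in [lo, hi]; symmetrically for hi = mid - 1. Hence 'if target is in A then lo <= index(target) <= hi' holds after every iteration, and when lo > hi it proves target is absent.

The other options fail:
(A) A[lo] <= target <= A[hi]: fails when target is not in A (e.g. target < A[0] already violates it before the loop), so it is not maintained in general.
(B) mid = index(target): mid is just the current probe; it equals index(target) only on the iteration that returns.
(D) lo + hi is constant: each iteration moves exactly one of lo, hi, so lo + hi changes (e.g. 0 + (n-1) becomes (mid+1) + (n-1)).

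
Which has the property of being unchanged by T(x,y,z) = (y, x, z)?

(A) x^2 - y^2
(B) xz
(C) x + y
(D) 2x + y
C

Apply T(x,y,z) = (y, x, z) to each option, i.e. replace (x, y, z) by the transformed coordinates.
Substitute the transformed coordinates into each option and compare with the original:
(A) x^2 - y^2  ->  (y)^2 - (x)^2 = -x^2 + y^2   [differs from x^2 - y^2: not invariant]
(B) xz  ->  (y)(z) = yz   [differs from xz: not invariant]
(C) x + y  ->  (y) + (x) = x + y   [equals x + y: invariant]
(D) 2x + y  ->  2(y) + (x) = x + 2y   [differs from 2x + y: not invariant]

Only option (C), x + y, is unchanged by the transformation.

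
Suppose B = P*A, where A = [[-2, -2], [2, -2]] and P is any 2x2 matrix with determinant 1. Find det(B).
8

By the multiplicative property of determinants, det(B) = det(P*A) = det(P) * det(A) = det(A),
so the determinant is invariant under multiplication by any determinant-1 matrix; we just need det(A).

det(A) = (-2)(-2) - (-2)(2) = 4 - (-4) = 8

Therefore det(B) = 1 * 8 = 8.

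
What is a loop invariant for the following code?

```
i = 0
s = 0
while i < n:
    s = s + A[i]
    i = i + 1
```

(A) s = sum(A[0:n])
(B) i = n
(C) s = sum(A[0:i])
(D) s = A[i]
C

A loop invariant must hold before the first iteration and be re-established by every execution of the body.

(C) s = sum(A[0:i]): Initially i = 0 and s = 0 = sum of the empty slice A[0:0]. If s = sum(A[0:i]) holds at the top of an iteration, the body sets s to sum(A[0:i]) + A[i] = sum(A[0:i+1]) and then i to i+1, so s = sum(A[0:i]) holds again. At exit i = n, giving s = sum(A[0:n]).

The other options fail:
(A) s = sum(A[0:n]): false before the loop (s = 0, not the full sum) -- it only becomes true at exit.
(B) i = n: false initially (i = 0); it is the exit condition, not an invariant.
(D) s = A[i]: after the first iteration s = A[0] but i = 1, so s = A[i] compares s with the wrong element (and fails in general).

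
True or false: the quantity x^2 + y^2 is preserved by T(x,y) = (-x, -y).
True

Substitute T(x,y) = (-x, -y) into the expression and compare with the original.

Original: x^2 + y^2
After applying T: (-x)^2 + (-y)^2 = x^2 + y^2

This is identical to the original x^2 + y^2, so the expression is invariant.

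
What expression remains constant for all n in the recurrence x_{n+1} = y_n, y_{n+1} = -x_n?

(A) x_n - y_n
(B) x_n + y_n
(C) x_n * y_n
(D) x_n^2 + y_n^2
D

For the recurrence x_{n+1} = y_n, y_{n+1} = -x_n:

x_{n+1}^2 + y_{n+1}^2 = y_n^2 + (-x_n)^2 = x_n^2 + y_n^2
The sum of squares is conserved (like energy in a harmonic oscillator).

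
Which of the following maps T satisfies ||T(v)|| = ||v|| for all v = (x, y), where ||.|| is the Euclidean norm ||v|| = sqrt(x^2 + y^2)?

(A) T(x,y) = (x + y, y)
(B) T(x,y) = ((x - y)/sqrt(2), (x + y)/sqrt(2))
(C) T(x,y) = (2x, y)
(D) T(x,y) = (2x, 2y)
B

A transformation preserves a norm if ||T(v)|| = ||v|| for every v; a single vector where the norm changes rules an option out.

(A) T(x,y) = (x + y, y): v = (0, 1) has norm sqrt((0)^2 + (1)^2) = 1, but T(v) = (1, 1) has norm sqrt(2) -- not preserved.
(B) T(x,y) = ((x - y)/sqrt(2), (x + y)/sqrt(2)): preserves the norm -- it is an orthogonal map (a rotation/reflection), and (sqrt(2)(x - y)/2)^2 + (sqrt(2)(x + y)/2)^2 simplifies to x^2 + y^2.
(C) T(x,y) = (2x, y): v = (1, 0) has norm sqrt((1)^2 + (0)^2) = 1, but T(v) = (2, 0) has norm 2 -- not preserved.
(D) T(x,y) = (2x, 2y): v = (1, 0) has norm sqrt((1)^2 + (0)^2) = 1, but T(v) = (2, 0) has norm 2 -- not preserved.

Therefore the answer is (B).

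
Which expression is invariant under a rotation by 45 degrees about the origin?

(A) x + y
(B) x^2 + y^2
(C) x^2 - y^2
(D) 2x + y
B

A rotation by 45 degrees sends (x, y) to (sqrt(2)x/2 - sqrt(2)y/2, sqrt(2)x/2 + sqrt(2)y/2).
Substitute the transformed coordinates into each option and compare with the original:
(A) x + y  ->  (sqrt(2)x/2 - sqrt(2)y/2) + (sqrt(2)x/2 + sqrt(2)y/2) = sqrt(2)x   [differs from x + y: not invariant]
(B) x^2 + y^2  ->  (sqrt(2)x/2 - sqrt(2)y/2)^2 + (sqrt(2)x/2 + sqrt(2)y/2)^2 = x^2 + y^2   [equals x^2 + y^2: invariant]
(C) x^2 - y^2  ->  (sqrt(2)x/2 - sqrt(2)y/2)^2 - (sqrt(2)x/2 + sqrt(2)y/2)^2 = -2xy   [differs from x^2 - y^2: not invariant]
(D) 2x + y  ->  2(sqrt(2)x/2 - sqrt(2)y/2) + (sqrt(2)x/2 + sqrt(2)y/2) = 3sqrt(2)x/2 - sqrt(2)y/2   [differs from 2x + y: not invariant]

Only option (B), x^2 + y^2, is unchanged by the transformation.
Geometrically, x^2 + y^2 is the squared distance from the origin, which every rotation about the origin preserves.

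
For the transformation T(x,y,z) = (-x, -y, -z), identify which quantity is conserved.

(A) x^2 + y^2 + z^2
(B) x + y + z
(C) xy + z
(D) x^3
A

Apply T(x,y,z) = (-x, -y, -z) to each option, i.e. replace (x, y, z) by the transformed coordinates.
Substitute the transformed coordinates into each option and compare with the original:
(A) x^2 + y^2 + z^2  ->  (-x)^2 + (-y)^2 + (-z)^2 = x^2 + y^2 + z^2   [equals x^2 + y^2 + z^2: invariant]
(B) x + y + z  ->  (-x) + (-y) + (-z) = -x - y - z   [differs from x + y + z: not invariant]
(C) xy + z  ->  (-x)(-y) + (-z) = xy - z   [differs from xy + z: not invariant]
(D) x^3  ->  (-x)^3 = -x^3   [differs from x^3: not invariant]

Only option (A), x^2 + y^2 + z^2, is unchanged by the transformation.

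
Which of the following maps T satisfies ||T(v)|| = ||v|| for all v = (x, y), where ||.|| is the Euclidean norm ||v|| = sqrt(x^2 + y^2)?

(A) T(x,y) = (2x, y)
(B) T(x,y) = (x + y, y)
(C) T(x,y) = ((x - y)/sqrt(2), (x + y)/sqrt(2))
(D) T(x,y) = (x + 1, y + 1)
C

A transformation preserves a norm if ||T(v)|| = ||v|| for every v; a single vector where the norm changes rules an option out.

(A) T(x,y) = (2x, y): v = (1, 0) has norm sqrt((1)^2 + (0)^2) = 1, but T(v) = (2, 0) has norm 2 -- not preserved.
(B) T(x,y) = (x + y, y): v = (0, 1) has norm sqrt((0)^2 + (1)^2) = 1, but T(v) = (1, 1) has norm sqrt(2) -- not preserved.
(C) T(x,y) = ((x - y)/sqrt(2), (x + y)/sqrt(2)): preserves the norm -- it is an orthogonal map (a rotation/reflection), and (sqrt(2)(x - y)/2)^2 + (sqrt(2)(x + y)/2)^2 simplifies to x^2 + y^2.
(D) T(x,y) = (x + 1, y + 1): v = (1, 0) has norm sqrt((1)^2 + (0)^2) = 1, but T(v) = (2, 1) has norm sqrt(5) -- not preserved.

Therefore the answer is (C).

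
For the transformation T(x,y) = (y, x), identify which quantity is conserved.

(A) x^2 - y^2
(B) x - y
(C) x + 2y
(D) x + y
D

An expression E(x,y) is invariant under T if E(T(x,y)) = E(x,y). Here T(x,y) = (y, x).
Substitute the transformed coordinates into each option and compare with the original:
(A) x^2 - y^2  ->  (y)^2 - (x)^2 = -x^2 + y^2   [differs from x^2 - y^2: not invariant]
(B) x - y  ->  (y) - (x) = -x + y   [differs from x - y: not invariant]
(C) x + 2y  ->  (y) + 2(x) = 2x + y   [differs from x + 2y: not invariant]
(D) x + y  ->  (y) + (x) = x + y   [equals x + y: invariant]

Only option (D), x + y, is unchanged by the transformation.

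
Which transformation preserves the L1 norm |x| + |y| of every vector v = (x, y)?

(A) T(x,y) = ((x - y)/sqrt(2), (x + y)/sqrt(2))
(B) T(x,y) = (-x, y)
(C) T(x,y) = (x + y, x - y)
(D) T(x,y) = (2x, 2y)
B

A transformation preserves a norm if ||T(v)|| = ||v|| for every v; a single vector where the norm changes rules an option out.

(A) T(x,y) = ((x - y)/sqrt(2), (x + y)/sqrt(2)): v = (1, 0) has norm |1| + |0| = 1, but T(v) = (sqrt(2)/2, sqrt(2)/2) has norm sqrt(2) -- not preserved.
(B) T(x,y) = (-x, y): preserves the norm -- it only permutes the coordinates and/or flips signs, which leaves |x| + |y| unchanged.
(C) T(x,y) = (x + y, x - y): v = (1, 0) has norm |1| + |0| = 1, but T(v) = (1, 1) has norm 2 -- not preserved.
(D) T(x,y) = (2x, 2y): v = (1, 0) has norm |1| + |0| = 1, but T(v) = (2, 0) has norm 2 -- not preserved.

Therefore the answer is (B).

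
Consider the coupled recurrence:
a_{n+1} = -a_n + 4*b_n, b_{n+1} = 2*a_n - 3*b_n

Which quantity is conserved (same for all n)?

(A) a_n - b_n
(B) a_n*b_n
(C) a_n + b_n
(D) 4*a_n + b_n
C

Replace a_n by a_{n+1} = -a_n + 4*b_n and b_n by b_{n+1} = 2*a_n - 3*b_n in each option and simplify:
(A) a_n - b_n  ->  (-a_n + 4*b_n) - (2*a_n - 3*b_n) = -3*a_n + 7*b_n   [not conserved]
(B) a_n*b_n  ->  (-a_n + 4*b_n)*(2*a_n - 3*b_n) = -2*a_n^2 + 11*a_n*b_n - 12*b_n^2   [not conserved]
(C) a_n + b_n  ->  (-a_n + 4*b_n) + (2*a_n - 3*b_n) = a_n + b_n   [conserved]
(D) 4*a_n + b_n  ->  4*(-a_n + 4*b_n) + (2*a_n - 3*b_n) = -2*a_n + 13*b_n   [not conserved]

Only (C) a_n + b_n returns to itself after one step, so it is the conserved quantity.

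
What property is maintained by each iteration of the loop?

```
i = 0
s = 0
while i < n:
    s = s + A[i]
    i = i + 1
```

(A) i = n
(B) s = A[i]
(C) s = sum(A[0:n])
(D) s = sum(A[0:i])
D

A loop invariant must hold before the first iteration and be re-established by every execution of the body.

(D) s = sum(A[0:i]): Initially i = 0 and s = 0 = sum of the empty slice A[0:0]. If s = sum(A[0:i]) holds at the top of an iteration, the body sets s to sum(A[0:i]) + A[i] = sum(A[0:i+1]) and then i to i+1, so s = sum(A[0:i]) holds again. At exit i = n, giving s = sum(A[0:n]).

The other options fail:
(A) i = n: false initially (i = 0); it is the exit condition, not an invariant.
(B) s = A[i]: after the first iteration s = A[0] but i = 1, so s = A[i] compares s with the wrong element (and fails in general).
(C) s = sum(A[0:n]): false before the loop (s = 0, not the full sum) -- it only becomes true at exit.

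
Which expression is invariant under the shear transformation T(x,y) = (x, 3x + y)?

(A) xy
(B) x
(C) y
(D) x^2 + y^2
B

Under the shear T(x,y) = (x, 3x + y):
Substitute the transformed coordinates into each option and compare with the original:
(A) xy  ->  (x)(3x + y) = 3x^2 + xy   [differs from xy: not invariant]
(B) x  ->  (x) = x   [equals x: invariant]
(C) y  ->  (3x + y) = 3x + y   [differs from y: not invariant]
(D) x^2 + y^2  ->  (x)^2 + (3x + y)^2 = 10x^2 + 6xy + y^2   [differs from x^2 + y^2: not invariant]

Only option (B), x, is unchanged by the transformation.
A vertical shear moves points parallel to the y-axis, so the x-coordinate (and any function of x alone) is unchanged.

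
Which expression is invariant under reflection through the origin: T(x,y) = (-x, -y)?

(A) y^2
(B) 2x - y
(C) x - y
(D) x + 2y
A

The map is reflection through the origin: T(x,y) = (-x, -y).
Substitute the transformed coordinates into each option and compare with the original:
(A) y^2  ->  (-y)^2 = y^2   [equals y^2: invariant]
(B) 2x - y  ->  2(-x) - (-y) = -2x + y   [differs from 2x - y: not invariant]
(C) x - y  ->  (-x) - (-y) = -x + y   [differs from x - y: not invariant]
(D) x + 2y  ->  (-x) + 2(-y) = -x - 2y   [differs from x + 2y: not invariant]

Only option (A), y^2, is unchanged by the transformation.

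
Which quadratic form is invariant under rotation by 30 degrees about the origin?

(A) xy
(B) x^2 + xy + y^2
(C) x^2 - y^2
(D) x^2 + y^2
D

Rotation by 30 degrees sends (x, y) to (sqrt(3)x/2 - y/2, x/2 + sqrt(3)y/2).
Substitute the transformed coordinates into each option and compare with the original:
(A) xy  ->  (sqrt(3)x/2 - y/2)(x/2 + sqrt(3)y/2) = sqrt(3)x^2/4 + xy/2 - sqrt(3)y^2/4   [differs from xy: not invariant]
(B) x^2 + xy + y^2  ->  (sqrt(3)x/2 - y/2)^2 + (sqrt(3)x/2 - y/2)(x/2 + sqrt(3)y/2) + (x/2 + sqrt(3)y/2)^2 = sqrt(3)x^2/4 + x^2 + xy/2 - sqrt(3)y^2/4 + y^2   [differs from x^2 + xy + y^2: not invariant]
(C) x^2 - y^2  ->  (sqrt(3)x/2 - y/2)^2 - (x/2 + sqrt(3)y/2)^2 = x^2/2 - sqrt(3)xy - y^2/2   [differs from x^2 - y^2: not invariant]
(D) x^2 + y^2  ->  (sqrt(3)x/2 - y/2)^2 + (x/2 + sqrt(3)y/2)^2 = x^2 + y^2   [equals x^2 + y^2: invariant]

Only option (D), x^2 + y^2, is unchanged by the transformation.
x^2 + y^2 is the squared distance from the origin, which rotations preserve.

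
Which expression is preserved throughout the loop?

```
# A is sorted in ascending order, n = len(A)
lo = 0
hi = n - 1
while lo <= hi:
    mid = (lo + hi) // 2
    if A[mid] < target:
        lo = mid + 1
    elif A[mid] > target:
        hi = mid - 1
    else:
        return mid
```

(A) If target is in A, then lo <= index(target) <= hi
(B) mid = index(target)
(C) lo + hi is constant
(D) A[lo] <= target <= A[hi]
A

A loop invariant must hold before the first iteration and be re-established by every execution of the body.

(A) If target is in A, then lo <= index(target) <= hi: Before the loop [lo, hi] = [0, n-1] covers every index. When A[mid] < target, sortedness puts target strictly to the right of mid, so setting lo = mid + 1 keeps index(target) in [lo, hi]; symmetrically for hi = mid - 1. Hence 'if target is in A then lo <= index(target) <= hi' holds after every iteration, and when lo > hi it proves target is absent.

The other options fail:
(B) mid = index(target): mid is just the current probe; it equals index(target) only on the iteration that returns.
(C) lo + hi is constant: each iteration moves exactly one of lo, hi, so lo + hi changes (e.g. 0 + (n-1) becomes (mid+1) + (n-1)).
(D) A[lo] <= target <= A[hi]: fails when target is not in A (e.g. target < A[0] already violates it before the loop), so it is not maintained in general.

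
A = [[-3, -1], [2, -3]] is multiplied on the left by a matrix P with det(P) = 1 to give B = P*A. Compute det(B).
11

By the multiplicative property of determinants, det(B) = det(P*A) = det(P) * det(A) = det(A),
so the determinant is invariant under multiplication by any determinant-1 matrix; we just need det(A).

det(A) = (-3)(-3) - (-1)(2) = 9 - (-2) = 11

Therefore det(B) = 1 * 11 = 11.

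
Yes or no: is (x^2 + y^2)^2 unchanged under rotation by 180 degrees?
Yes

Applying rotation by 180 degrees: x' = x*cos(180 degrees) - y*sin(180 degrees) = -x, y' = x*sin(180 degrees) + y*cos(180 degrees) = -y

Substituting into (x^2 + y^2)^2:
((-x)^2 + (-y)^2)^2
= x^4 + 2x^2y^2 + y^4 = (x^2 + y^2)^2

This equals the original expression (x^2 + y^2)^2, so it IS invariant.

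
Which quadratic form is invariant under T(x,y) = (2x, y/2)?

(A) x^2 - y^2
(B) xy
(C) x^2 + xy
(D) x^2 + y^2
B

T multiplies x by 2 and divides y by 2.
Substitute the transformed coordinates into each option and compare with the original:
(A) x^2 - y^2  ->  (2x)^2 - (y/2)^2 = 4x^2 - y^2/4   [differs from x^2 - y^2: not invariant]
(B) xy  ->  (2x)(y/2) = xy   [equals xy: invariant]
(C) x^2 + xy  ->  (2x)^2 + (2x)(y/2) = 4x^2 + xy   [differs from x^2 + xy: not invariant]
(D) x^2 + y^2  ->  (2x)^2 + (y/2)^2 = 4x^2 + y^2/4   [differs from x^2 + y^2: not invariant]

Only option (B), xy, is unchanged by the transformation.
The factors 2 and 1/2 cancel only in the pure product xy.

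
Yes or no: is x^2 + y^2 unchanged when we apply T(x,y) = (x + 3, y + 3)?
No

Substitute T(x,y) = (x + 3, y + 3) into the expression and compare with the original.

Original: x^2 + y^2
After applying T: (x + 3)^2 + (y + 3)^2 = x^2 + 6x + y^2 + 6y + 18

This differs from the original x^2 + y^2 (difference: 6x + 6y + 18), so the expression is NOT invariant.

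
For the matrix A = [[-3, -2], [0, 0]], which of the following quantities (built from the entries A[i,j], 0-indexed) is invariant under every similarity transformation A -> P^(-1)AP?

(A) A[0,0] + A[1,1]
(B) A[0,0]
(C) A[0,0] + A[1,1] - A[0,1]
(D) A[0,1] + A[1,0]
A

A[0,0] + A[1,1] is the trace of A. By the cyclic property of the trace, tr(P^(-1)AP) = tr(APP^(-1)) = tr(A), so it is the same for every matrix similar to A.

The other combinations are not similarity invariants. For example, take P = [[1, 1], [1, 2]] (det P = 1), so P^(-1) = [[2, -1], [-1, 1]] and
B = P^(-1)AP = [[-10, -14], [5, 7]].
Evaluating each option on A and on B:
(A) A[0,0] + A[1,1]: -3 for A, -3 for B -> unchanged
(B) A[0,0]: -3 for A, -10 for B -> changes
(C) A[0,0] + A[1,1] - A[0,1]: -1 for A, 11 for B -> changes
(D) A[0,1] + A[1,0]: -2 for A, -9 for B -> changes

Only (A) A[0,0] + A[1,1] = -3 survives (and it does so for every P, not just this one), so it is the invariant.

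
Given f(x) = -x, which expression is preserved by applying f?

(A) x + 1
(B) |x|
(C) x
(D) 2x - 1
B

For f(x) = -x:
Applying f replaces x by -x. Since |-x| = |x|, the absolute value is unchanged by f, whereas x -> -x, 2x - 1 -> -2x - 1 and x + 1 -> -x + 1 all change.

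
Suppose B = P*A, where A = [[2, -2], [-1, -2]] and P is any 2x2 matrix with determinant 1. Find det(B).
-6

By the multiplicative property of determinants, det(B) = det(P*A) = det(P) * det(A) = det(A),
so the determinant is invariant under multiplication by any determinant-1 matrix; we just need det(A).

det(A) = (2)(-2) - (-2)(-1) = -4 - 2 = -6

Therefore det(B) = 1 * (-6) = -6.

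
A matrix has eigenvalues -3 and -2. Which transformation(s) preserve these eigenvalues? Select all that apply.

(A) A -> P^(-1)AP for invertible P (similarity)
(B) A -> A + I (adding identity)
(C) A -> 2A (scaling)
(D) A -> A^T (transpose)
A and D

Eigenvalues are preserved by:
1. Similarity transformations: A -> P^(-1)AP (same characteristic polynomial)
2. Transpose: A^T has the same eigenvalues as A

Eigenvalues are NOT preserved by:
- Adding identity: eigenvalues become -3+1, -2+1
- Scaling: eigenvalues become -6, -4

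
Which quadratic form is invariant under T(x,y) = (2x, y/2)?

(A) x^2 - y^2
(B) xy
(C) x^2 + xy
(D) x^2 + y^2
B

T multiplies x by 2 and divides y by 2.
Substitute the transformed coordinates into each option and compare with the original:
(A) x^2 - y^2  ->  (2x)^2 - (y/2)^2 = 4x^2 - y^2/4   [differs from x^2 - y^2: not invariant]
(B) xy  ->  (2x)(y/2) = xy   [equals xy: invariant]
(C) x^2 + xy  ->  (2x)^2 + (2x)(y/2) = 4x^2 + xy   [differs from x^2 + xy: not invariant]
(D) x^2 + y^2  ->  (2x)^2 + (y/2)^2 = 4x^2 + y^2/4   [differs from x^2 + y^2: not invariant]

Only option (B), xy, is unchanged by the transformation.
The factors 2 and 1/2 cancel only in the pure product xy.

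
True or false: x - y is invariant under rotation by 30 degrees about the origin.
False

Applying rotation by 30 degrees: x' = x*cos(30 degrees) - y*sin(30 degrees) = sqrt(3)x/2 - y/2, y' = x*sin(30 degrees) + y*cos(30 degrees) = x/2 + sqrt(3)y/2

Substituting into x - y:
(sqrt(3)x/2 - y/2) - (x/2 + sqrt(3)y/2)
= -x/2 + sqrt(3)x/2 - sqrt(3)y/2 - y/2

This differs from the original expression x - y, so it is NOT invariant.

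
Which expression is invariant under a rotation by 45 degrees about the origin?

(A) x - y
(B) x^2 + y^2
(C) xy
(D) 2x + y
B

A rotation by 45 degrees sends (x, y) to (sqrt(2)x/2 - sqrt(2)y/2, sqrt(2)x/2 + sqrt(2)y/2).
Substitute the transformed coordinates into each option and compare with the original:
(A) x - y  ->  (sqrt(2)x/2 - sqrt(2)y/2) - (sqrt(2)x/2 + sqrt(2)y/2) = -sqrt(2)y   [differs from x - y: not invariant]
(B) x^2 + y^2  ->  (sqrt(2)x/2 - sqrt(2)y/2)^2 + (sqrt(2)x/2 + sqrt(2)y/2)^2 = x^2 + y^2   [equals x^2 + y^2: invariant]
(C) xy  ->  (sqrt(2)x/2 - sqrt(2)y/2)(sqrt(2)x/2 + sqrt(2)y/2) = x^2/2 - y^2/2   [differs from xy: not invariant]
(D) 2x + y  ->  2(sqrt(2)x/2 - sqrt(2)y/2) + (sqrt(2)x/2 + sqrt(2)y/2) = 3sqrt(2)x/2 - sqrt(2)y/2   [differs from 2x + y: not invariant]

Only option (B), x^2 + y^2, is unchanged by the transformation.
Geometrically, x^2 + y^2 is the squared distance from the origin, which every rotation about the origin preserves.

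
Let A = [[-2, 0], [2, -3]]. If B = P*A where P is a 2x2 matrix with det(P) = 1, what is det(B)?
6

By the multiplicative property of determinants, det(B) = det(P*A) = det(P) * det(A) = det(A),
so the determinant is invariant under multiplication by any determinant-1 matrix; we just need det(A).

det(A) = (-2)(-3) - (0)(2) = 6 - 0 = 6

Therefore det(B) = 1 * 6 = 6.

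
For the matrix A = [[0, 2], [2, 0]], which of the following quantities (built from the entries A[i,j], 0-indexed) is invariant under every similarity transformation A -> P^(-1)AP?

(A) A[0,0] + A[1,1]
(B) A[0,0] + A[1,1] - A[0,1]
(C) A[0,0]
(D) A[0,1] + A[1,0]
A

A[0,0] + A[1,1] is the trace of A. By the cyclic property of the trace, tr(P^(-1)AP) = tr(APP^(-1)) = tr(A), so it is the same for every matrix similar to A.

The other combinations are not similarity invariants. For example, take P = [[1, 1], [1, 2]] (det P = 1), so P^(-1) = [[2, -1], [-1, 1]] and
B = P^(-1)AP = [[2, 6], [0, -2]].
Evaluating each option on A and on B:
(A) A[0,0] + A[1,1]: 0 for A, 0 for B -> unchanged
(B) A[0,0] + A[1,1] - A[0,1]: -2 for A, -6 for B -> changes
(C) A[0,0]: 0 for A, 2 for B -> changes
(D) A[0,1] + A[1,0]: 4 for A, 6 for B -> changes

Only (A) A[0,0] + A[1,1] = 0 survives (and it does so for every P, not just this one), so it is the invariant.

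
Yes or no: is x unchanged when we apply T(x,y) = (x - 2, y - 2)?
No

Substitute T(x,y) = (x - 2, y - 2) into the expression and compare with the original.

Original: x
After applying T: (x - 2) = x - 2

This differs from the original x (difference: -2), so the expression is NOT invariant.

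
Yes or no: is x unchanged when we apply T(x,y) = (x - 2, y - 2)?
No

Substitute T(x,y) = (x - 2, y - 2) into the expression and compare with the original.

Original: x
After applying T: (x - 2) = x - 2

This differs from the original x (difference: -2), so the expression is NOT invariant.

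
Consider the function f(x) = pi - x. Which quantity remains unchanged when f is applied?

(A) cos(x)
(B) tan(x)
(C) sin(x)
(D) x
C

For f(x) = pi - x:
sin(pi - x) = sin(x), so sine is invariant under this transformation.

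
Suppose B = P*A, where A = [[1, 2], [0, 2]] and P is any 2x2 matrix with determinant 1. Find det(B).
2

By the multiplicative property of determinants, det(B) = det(P*A) = det(P) * det(A) = det(A),
so the determinant is invariant under multiplication by any determinant-1 matrix; we just need det(A).

det(A) = (1)(2) - (2)(0) = 2 - 0 = 2

Therefore det(B) = 1 * 2 = 2.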